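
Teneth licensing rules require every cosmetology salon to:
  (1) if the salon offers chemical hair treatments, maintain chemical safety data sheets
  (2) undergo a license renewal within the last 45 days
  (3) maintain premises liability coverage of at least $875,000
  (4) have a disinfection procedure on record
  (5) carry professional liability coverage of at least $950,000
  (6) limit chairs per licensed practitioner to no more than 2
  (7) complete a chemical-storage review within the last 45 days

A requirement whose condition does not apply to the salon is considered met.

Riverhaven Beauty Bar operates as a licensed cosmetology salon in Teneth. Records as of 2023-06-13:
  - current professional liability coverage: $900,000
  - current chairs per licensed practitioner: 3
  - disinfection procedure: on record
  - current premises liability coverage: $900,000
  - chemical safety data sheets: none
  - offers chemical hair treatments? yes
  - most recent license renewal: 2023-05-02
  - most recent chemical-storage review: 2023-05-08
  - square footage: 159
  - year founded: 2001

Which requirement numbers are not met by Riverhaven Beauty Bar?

1. condition 'offers chemical hair treatments' holds; chemical safety data sheets absent → not met
2. license renewal 42 days ago vs limit 45 → met
3. premises liability coverage $900,000 ≥ $875,000 → met
4. disinfection procedure present → met
5. professional liability coverage $900,000 < $950,000 → not met
6. chairs per licensed practitioner 3 > 2 → not met
7. chemical-storage review 36 days ago vs limit 45 → met
Not met: 1, 5, 6

1, 5, 6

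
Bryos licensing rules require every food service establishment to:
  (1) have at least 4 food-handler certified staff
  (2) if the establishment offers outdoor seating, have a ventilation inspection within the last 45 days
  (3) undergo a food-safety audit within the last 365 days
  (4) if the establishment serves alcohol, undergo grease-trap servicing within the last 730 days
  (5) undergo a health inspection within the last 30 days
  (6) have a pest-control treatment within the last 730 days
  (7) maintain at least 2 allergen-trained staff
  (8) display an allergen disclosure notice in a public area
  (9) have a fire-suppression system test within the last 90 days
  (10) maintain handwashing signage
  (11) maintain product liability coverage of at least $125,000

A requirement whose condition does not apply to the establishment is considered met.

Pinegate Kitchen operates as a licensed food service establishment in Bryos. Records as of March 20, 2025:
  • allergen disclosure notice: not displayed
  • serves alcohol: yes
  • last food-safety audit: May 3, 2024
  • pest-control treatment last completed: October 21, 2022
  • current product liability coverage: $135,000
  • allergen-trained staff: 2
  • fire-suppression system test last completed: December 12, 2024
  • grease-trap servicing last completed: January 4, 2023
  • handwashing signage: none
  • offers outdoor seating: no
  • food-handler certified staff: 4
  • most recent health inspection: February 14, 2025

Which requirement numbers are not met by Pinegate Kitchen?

1. food-handler certified staff 4 ≥ 4 → met
2. condition 'offers outdoor seating' does not hold → requirement n/a → met
3. food-safety audit 321 days ago vs limit 365 → met
4. condition 'serves alcohol' holds; grease-trap servicing 806 days ago vs limit 730 → not met
5. health inspection 34 days ago vs limit 30 → not met
6. pest-control treatment 881 days ago vs limit 730 → not met
7. allergen-trained staff 2 ≥ 2 → met
8. allergen disclosure notice absent → not met
9. fire-suppression system test 98 days ago vs limit 90 → not met
10. handwashing signage absent → not met
11. product liability coverage $135,000 ≥ $125,000 → met
Not met: 4, 5, 6, 8, 9, 10

4, 5, 6, 8, 9, 10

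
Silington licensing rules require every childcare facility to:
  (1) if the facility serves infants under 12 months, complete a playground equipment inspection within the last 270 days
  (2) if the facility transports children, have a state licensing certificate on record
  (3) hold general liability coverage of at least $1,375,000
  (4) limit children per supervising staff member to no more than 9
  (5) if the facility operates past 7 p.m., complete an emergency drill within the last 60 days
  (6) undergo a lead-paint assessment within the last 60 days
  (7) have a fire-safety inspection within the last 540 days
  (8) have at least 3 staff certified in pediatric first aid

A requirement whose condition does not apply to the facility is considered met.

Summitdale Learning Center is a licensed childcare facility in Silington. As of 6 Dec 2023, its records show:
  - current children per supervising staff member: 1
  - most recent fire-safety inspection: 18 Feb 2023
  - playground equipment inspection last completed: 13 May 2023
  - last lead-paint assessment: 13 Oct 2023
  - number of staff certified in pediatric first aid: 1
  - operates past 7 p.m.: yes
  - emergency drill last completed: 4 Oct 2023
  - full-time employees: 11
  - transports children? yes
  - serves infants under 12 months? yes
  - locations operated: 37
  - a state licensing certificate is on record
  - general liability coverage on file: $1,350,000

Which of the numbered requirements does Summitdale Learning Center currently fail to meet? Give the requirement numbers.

3, 5, 8

1. condition 'serves infants under 12 months' holds; playground equipment inspection 207 days ago vs limit 270 → met
2. condition 'transports children' holds; state licensing certificate present → met
3. general liability coverage $1,350,000 < $1,375,000 → not met
4. children per supervising staff member 1 ≤ 9 → met
5. condition 'operates past 7 p.m.' holds; emergency drill 63 days ago vs limit 60 → not met
6. lead-paint assessment 54 days ago vs limit 60 → met
7. fire-safety inspection 291 days ago vs limit 540 → met
8. staff certified in pediatric first aid 1 < 3 → not met
Not met: 3, 5, 8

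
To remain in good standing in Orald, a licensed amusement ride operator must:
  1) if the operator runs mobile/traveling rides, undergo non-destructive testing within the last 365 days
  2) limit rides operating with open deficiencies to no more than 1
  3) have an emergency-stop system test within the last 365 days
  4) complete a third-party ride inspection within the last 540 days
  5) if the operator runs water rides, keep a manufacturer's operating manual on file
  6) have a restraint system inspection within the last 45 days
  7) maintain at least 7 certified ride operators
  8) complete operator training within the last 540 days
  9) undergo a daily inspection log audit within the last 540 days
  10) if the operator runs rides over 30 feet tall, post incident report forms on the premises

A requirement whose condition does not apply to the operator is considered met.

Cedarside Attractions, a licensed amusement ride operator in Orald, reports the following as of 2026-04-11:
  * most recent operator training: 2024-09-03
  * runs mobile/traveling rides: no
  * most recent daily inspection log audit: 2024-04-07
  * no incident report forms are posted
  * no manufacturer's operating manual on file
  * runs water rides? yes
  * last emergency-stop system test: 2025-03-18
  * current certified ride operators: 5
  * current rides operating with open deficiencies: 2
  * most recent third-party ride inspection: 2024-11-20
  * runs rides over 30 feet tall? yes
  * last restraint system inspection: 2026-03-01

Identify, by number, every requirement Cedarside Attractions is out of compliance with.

2, 3, 5, 7, 8, 9, 10

1. condition 'runs mobile/traveling rides' does not hold → requirement n/a → met
2. rides operating with open deficiencies 2 > 1 → not met
3. emergency-stop system test 389 days ago vs limit 365 → not met
4. third-party ride inspection 507 days ago vs limit 540 → met
5. condition 'runs water rides' holds; manufacturer's operating manual absent → not met
6. restraint system inspection 41 days ago vs limit 45 → met
7. certified ride operators 5 < 7 → not met
8. operator training 585 days ago vs limit 540 → not met
9. daily inspection log audit 734 days ago vs limit 540 → not met
10. condition 'runs rides over 30 feet tall' holds; incident report forms absent → not met
Not met: 2, 3, 5, 7, 8, 9, 10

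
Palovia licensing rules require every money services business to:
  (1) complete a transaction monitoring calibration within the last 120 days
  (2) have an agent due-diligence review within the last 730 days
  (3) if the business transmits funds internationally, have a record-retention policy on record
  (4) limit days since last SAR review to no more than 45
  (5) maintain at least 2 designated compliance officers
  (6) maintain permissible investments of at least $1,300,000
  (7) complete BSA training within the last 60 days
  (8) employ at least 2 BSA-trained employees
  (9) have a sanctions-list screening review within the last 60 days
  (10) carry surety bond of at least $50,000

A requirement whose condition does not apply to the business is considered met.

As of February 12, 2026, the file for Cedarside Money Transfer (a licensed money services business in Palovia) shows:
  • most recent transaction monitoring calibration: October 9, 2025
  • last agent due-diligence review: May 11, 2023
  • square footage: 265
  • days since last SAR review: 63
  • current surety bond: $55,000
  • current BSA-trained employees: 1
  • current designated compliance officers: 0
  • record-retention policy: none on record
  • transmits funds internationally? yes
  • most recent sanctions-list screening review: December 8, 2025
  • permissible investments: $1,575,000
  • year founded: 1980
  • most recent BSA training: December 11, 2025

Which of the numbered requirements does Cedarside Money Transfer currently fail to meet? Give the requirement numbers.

1. transaction monitoring calibration 126 days ago vs limit 120 → not met
2. agent due-diligence review 1008 days ago vs limit 730 → not met
3. condition 'transmits funds internationally' holds; record-retention policy absent → not met
4. days since last SAR review 63 > 45 → not met
5. designated compliance officers 0 < 2 → not met
6. permissible investments $1,575,000 ≥ $1,300,000 → met
7. BSA training 63 days ago vs limit 60 → not met
8. BSA-trained employees 1 < 2 → not met
9. sanctions-list screening review 66 days ago vs limit 60 → not met
10. surety bond $55,000 ≥ $50,000 → met
Not met: 1, 2, 3, 4, 5, 7, 8, 9

1, 2, 3, 4, 5, 7, 8, 9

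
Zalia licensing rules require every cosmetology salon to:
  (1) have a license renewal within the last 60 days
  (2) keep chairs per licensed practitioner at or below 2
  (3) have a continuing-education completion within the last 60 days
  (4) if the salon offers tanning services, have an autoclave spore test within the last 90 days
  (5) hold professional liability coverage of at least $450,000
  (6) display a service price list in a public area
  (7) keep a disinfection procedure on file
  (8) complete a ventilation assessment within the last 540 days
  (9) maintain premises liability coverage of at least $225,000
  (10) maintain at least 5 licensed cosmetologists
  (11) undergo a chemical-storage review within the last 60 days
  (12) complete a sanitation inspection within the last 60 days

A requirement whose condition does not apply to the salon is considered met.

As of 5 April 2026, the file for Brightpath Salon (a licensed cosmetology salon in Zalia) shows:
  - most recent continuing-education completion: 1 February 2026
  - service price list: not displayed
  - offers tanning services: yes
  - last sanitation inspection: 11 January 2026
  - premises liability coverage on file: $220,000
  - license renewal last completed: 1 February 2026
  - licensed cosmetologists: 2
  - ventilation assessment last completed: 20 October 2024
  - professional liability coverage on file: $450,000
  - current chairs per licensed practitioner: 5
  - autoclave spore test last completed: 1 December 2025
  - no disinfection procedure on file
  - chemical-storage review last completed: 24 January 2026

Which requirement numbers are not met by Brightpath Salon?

1. license renewal 63 days ago vs limit 60 → not met
2. chairs per licensed practitioner 5 > 2 → not met
3. continuing-education completion 63 days ago vs limit 60 → not met
4. condition 'offers tanning services' holds; autoclave spore test 125 days ago vs limit 90 → not met
5. professional liability coverage $450,000 ≥ $450,000 → met
6. service price list absent → not met
7. disinfection procedure absent → not met
8. ventilation assessment 532 days ago vs limit 540 → met
9. premises liability coverage $220,000 < $225,000 → not met
10. licensed cosmetologists 2 < 5 → not met
11. chemical-storage review 71 days ago vs limit 60 → not met
12. sanitation inspection 84 days ago vs limit 60 → not met
Not met: 1, 2, 3, 4, 6, 7, 9, 10, 11, 12

1, 2, 3, 4, 6, 7, 9, 10, 11, 12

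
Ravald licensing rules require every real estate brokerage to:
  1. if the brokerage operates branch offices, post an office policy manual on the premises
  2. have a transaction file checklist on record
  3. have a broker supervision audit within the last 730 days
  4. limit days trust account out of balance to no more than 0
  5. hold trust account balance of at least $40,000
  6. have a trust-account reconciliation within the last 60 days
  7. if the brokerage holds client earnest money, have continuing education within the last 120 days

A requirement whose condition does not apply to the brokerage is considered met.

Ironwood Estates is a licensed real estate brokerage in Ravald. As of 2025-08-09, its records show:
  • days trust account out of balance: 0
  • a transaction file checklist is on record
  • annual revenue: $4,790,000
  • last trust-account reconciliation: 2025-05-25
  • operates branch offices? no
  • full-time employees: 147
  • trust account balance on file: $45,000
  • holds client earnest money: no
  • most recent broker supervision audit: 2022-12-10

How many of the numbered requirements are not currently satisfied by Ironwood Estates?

1. condition 'operates branch offices' does not hold → requirement n/a → met
2. transaction file checklist present → met
3. broker supervision audit 973 days ago vs limit 730 → not met
4. days trust account out of balance 0 ≤ 0 → met
5. trust account balance $45,000 ≥ $40,000 → met
6. trust-account reconciliation 76 days ago vs limit 60 → not met
7. condition 'holds client earnest money' does not hold → requirement n/a → met
Not met: 2 of 7

2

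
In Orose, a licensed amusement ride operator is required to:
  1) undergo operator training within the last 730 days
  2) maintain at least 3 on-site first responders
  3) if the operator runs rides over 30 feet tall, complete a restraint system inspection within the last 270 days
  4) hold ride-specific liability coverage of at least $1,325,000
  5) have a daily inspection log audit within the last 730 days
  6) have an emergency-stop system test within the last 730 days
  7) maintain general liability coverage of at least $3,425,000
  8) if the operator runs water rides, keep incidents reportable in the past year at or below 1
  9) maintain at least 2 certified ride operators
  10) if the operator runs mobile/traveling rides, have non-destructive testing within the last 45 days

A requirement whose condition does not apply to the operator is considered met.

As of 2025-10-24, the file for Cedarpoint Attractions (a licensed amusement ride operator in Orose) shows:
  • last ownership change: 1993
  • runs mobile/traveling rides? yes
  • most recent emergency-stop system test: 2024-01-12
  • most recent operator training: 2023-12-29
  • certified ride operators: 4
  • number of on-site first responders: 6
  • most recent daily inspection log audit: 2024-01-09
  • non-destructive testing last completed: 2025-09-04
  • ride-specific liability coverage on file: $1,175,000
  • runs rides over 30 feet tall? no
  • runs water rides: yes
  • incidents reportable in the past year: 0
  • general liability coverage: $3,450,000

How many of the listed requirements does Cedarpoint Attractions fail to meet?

2

1. operator training 665 days ago vs limit 730 → met
2. on-site first responders 6 ≥ 3 → met
3. condition 'runs rides over 30 feet tall' does not hold → requirement n/a → met
4. ride-specific liability coverage $1,175,000 < $1,325,000 → not met
5. daily inspection log audit 654 days ago vs limit 730 → met
6. emergency-stop system test 651 days ago vs limit 730 → met
7. general liability coverage $3,450,000 ≥ $3,425,000 → met
8. condition 'runs water rides' holds; incidents reportable in the past year 0 ≤ 1 → met
9. certified ride operators 4 ≥ 2 → met
10. condition 'runs mobile/traveling rides' holds; non-destructive testing 50 days ago vs limit 45 → not met
Not met: 2 of 10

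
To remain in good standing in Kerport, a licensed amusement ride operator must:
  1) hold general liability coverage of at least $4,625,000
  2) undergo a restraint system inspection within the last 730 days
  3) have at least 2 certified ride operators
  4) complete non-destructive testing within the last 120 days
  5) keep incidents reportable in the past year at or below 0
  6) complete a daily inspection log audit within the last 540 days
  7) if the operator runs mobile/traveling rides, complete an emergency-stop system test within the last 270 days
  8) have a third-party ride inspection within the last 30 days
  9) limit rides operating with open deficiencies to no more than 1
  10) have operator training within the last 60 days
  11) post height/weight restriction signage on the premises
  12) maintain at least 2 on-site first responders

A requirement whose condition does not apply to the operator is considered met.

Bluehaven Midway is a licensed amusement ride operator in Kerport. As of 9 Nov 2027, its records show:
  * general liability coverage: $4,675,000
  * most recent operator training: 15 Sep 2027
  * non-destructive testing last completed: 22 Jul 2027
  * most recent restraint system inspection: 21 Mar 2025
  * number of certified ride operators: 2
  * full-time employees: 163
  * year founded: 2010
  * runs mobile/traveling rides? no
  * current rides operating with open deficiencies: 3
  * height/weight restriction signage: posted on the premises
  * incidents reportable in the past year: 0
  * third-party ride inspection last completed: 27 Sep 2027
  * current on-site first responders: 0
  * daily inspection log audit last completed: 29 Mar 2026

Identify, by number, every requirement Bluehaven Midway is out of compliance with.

1. general liability coverage $4,675,000 ≥ $4,625,000 → met
2. restraint system inspection 963 days ago vs limit 730 → not met
3. certified ride operators 2 ≥ 2 → met
4. non-destructive testing 110 days ago vs limit 120 → met
5. incidents reportable in the past year 0 ≤ 0 → met
6. daily inspection log audit 590 days ago vs limit 540 → not met
7. condition 'runs mobile/traveling rides' does not hold → requirement n/a → met
8. third-party ride inspection 43 days ago vs limit 30 → not met
9. rides operating with open deficiencies 3 > 1 → not met
10. operator training 55 days ago vs limit 60 → met
11. height/weight restriction signage present → met
12. on-site first responders 0 < 2 → not met
Not met: 2, 6, 8, 9, 12

2, 6, 8, 9, 12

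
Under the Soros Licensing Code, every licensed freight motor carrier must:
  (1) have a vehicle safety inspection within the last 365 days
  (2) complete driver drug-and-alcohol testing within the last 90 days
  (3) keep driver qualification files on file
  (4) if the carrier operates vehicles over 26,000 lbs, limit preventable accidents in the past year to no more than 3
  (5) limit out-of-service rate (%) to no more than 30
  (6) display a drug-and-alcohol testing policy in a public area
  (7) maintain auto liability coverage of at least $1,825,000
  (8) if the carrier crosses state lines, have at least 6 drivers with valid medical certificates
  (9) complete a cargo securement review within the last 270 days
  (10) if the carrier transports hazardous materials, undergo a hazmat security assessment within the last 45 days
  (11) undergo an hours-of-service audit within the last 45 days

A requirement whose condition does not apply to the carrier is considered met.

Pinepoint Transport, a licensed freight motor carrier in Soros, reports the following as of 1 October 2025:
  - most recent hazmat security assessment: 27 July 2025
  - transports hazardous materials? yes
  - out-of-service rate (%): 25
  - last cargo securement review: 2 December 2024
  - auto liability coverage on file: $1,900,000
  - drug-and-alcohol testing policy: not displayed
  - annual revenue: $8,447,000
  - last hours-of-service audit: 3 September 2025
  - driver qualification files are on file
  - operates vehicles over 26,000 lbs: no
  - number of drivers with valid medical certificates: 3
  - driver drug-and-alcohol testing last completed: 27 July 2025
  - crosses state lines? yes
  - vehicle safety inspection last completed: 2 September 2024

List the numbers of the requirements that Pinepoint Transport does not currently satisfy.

1. vehicle safety inspection 394 days ago vs limit 365 → not met
2. driver drug-and-alcohol testing 66 days ago vs limit 90 → met
3. driver qualification files present → met
4. condition 'operates vehicles over 26,000 lbs' does not hold → requirement n/a → met
5. out-of-service rate (%) 25 ≤ 30 → met
6. drug-and-alcohol testing policy absent → not met
7. auto liability coverage $1,900,000 ≥ $1,825,000 → met
8. condition 'crosses state lines' holds; drivers with valid medical certificates 3 < 6 → not met
9. cargo securement review 303 days ago vs limit 270 → not met
10. condition 'transports hazardous materials' holds; hazmat security assessment 66 days ago vs limit 45 → not met
11. hours-of-service audit 28 days ago vs limit 45 → met
Not met: 1, 6, 8, 9, 10

1, 6, 8, 9, 10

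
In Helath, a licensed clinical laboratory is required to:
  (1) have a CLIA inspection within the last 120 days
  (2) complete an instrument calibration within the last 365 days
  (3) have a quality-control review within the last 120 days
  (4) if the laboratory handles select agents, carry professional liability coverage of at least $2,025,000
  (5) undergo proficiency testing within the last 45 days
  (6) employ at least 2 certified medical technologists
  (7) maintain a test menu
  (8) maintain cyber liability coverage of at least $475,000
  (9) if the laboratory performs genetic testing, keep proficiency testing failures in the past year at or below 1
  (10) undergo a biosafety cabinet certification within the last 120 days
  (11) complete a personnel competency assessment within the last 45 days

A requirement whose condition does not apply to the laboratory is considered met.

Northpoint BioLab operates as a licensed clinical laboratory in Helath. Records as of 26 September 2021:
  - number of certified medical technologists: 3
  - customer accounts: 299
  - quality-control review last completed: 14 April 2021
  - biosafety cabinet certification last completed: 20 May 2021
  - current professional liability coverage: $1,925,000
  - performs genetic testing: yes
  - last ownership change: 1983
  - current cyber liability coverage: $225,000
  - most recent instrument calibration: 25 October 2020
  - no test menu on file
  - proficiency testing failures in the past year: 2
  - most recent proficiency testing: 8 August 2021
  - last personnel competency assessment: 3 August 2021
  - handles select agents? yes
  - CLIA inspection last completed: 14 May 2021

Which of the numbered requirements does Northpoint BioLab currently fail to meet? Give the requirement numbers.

1. CLIA inspection 135 days ago vs limit 120 → not met
2. instrument calibration 336 days ago vs limit 365 → met
3. quality-control review 165 days ago vs limit 120 → not met
4. condition 'handles select agents' holds; professional liability coverage $1,925,000 < $2,025,000 → not met
5. proficiency testing 49 days ago vs limit 45 → not met
6. certified medical technologists 3 ≥ 2 → met
7. test menu absent → not met
8. cyber liability coverage $225,000 < $475,000 → not met
9. condition 'performs genetic testing' holds; proficiency testing failures in the past year 2 > 1 → not met
10. biosafety cabinet certification 129 days ago vs limit 120 → not met
11. personnel competency assessment 54 days ago vs limit 45 → not met
Not met: 1, 3, 4, 5, 7, 8, 9, 10, 11

1, 3, 4, 5, 7, 8, 9, 10, 11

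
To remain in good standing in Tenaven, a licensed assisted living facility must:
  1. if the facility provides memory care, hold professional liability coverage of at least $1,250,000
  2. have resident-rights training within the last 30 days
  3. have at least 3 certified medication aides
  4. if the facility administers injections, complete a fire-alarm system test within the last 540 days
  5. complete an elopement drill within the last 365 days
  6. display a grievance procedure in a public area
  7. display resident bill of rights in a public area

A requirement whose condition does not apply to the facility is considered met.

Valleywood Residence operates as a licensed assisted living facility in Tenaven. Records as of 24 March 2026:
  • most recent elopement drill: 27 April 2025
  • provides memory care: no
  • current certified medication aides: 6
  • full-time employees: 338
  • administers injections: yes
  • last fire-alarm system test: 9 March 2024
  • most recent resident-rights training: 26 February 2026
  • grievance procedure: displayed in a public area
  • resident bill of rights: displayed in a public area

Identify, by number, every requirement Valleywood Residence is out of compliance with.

4

1. condition 'provides memory care' does not hold → requirement n/a → met
2. resident-rights training 26 days ago vs limit 30 → met
3. certified medication aides 6 ≥ 3 → met
4. condition 'administers injections' holds; fire-alarm system test 745 days ago vs limit 540 → not met
5. elopement drill 331 days ago vs limit 365 → met
6. grievance procedure present → met
7. resident bill of rights present → met
Not met: 4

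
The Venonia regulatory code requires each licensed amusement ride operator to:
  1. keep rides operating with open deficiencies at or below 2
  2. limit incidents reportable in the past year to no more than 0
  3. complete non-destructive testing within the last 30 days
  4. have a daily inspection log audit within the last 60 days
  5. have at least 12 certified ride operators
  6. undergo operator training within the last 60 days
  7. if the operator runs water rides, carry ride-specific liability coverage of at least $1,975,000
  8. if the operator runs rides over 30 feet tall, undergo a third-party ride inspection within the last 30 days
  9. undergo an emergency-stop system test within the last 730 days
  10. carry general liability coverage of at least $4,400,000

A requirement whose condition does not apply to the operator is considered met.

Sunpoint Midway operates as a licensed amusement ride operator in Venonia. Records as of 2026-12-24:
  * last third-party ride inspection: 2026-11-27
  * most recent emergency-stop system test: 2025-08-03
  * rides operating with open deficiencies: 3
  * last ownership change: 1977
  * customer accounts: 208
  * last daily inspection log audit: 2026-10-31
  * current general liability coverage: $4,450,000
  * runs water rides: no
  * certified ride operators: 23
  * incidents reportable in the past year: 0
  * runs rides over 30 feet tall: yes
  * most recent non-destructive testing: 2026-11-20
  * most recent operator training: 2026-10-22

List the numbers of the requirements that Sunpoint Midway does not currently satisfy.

1, 3, 6

1. rides operating with open deficiencies 3 > 2 → not met
2. incidents reportable in the past year 0 ≤ 0 → met
3. non-destructive testing 34 days ago vs limit 30 → not met
4. daily inspection log audit 54 days ago vs limit 60 → met
5. certified ride operators 23 ≥ 12 → met
6. operator training 63 days ago vs limit 60 → not met
7. condition 'runs water rides' does not hold → requirement n/a → met
8. condition 'runs rides over 30 feet tall' holds; third-party ride inspection 27 days ago vs limit 30 → met
9. emergency-stop system test 508 days ago vs limit 730 → met
10. general liability coverage $4,450,000 ≥ $4,400,000 → met
Not met: 1, 3, 6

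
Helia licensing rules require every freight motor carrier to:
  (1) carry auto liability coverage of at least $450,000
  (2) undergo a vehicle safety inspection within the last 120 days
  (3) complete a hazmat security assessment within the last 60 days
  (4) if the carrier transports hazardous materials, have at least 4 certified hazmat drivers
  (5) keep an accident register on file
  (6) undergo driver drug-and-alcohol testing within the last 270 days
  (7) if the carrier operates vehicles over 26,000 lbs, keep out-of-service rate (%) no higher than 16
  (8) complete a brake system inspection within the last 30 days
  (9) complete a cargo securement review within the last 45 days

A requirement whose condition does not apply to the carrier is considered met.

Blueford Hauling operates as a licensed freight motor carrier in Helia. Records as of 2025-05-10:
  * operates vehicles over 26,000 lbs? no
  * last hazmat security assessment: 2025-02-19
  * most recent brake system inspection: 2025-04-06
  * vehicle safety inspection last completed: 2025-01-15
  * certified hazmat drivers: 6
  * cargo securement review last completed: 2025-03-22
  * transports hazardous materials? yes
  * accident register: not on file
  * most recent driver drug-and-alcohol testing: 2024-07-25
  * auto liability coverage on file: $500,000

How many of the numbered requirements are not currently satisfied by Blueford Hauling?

1. auto liability coverage $500,000 ≥ $450,000 → met
2. vehicle safety inspection 115 days ago vs limit 120 → met
3. hazmat security assessment 80 days ago vs limit 60 → not met
4. condition 'transports hazardous materials' holds; certified hazmat drivers 6 ≥ 4 → met
5. accident register absent → not met
6. driver drug-and-alcohol testing 289 days ago vs limit 270 → not met
7. condition 'operates vehicles over 26,000 lbs' does not hold → requirement n/a → met
8. brake system inspection 34 days ago vs limit 30 → not met
9. cargo securement review 49 days ago vs limit 45 → not met
Not met: 5 of 9

5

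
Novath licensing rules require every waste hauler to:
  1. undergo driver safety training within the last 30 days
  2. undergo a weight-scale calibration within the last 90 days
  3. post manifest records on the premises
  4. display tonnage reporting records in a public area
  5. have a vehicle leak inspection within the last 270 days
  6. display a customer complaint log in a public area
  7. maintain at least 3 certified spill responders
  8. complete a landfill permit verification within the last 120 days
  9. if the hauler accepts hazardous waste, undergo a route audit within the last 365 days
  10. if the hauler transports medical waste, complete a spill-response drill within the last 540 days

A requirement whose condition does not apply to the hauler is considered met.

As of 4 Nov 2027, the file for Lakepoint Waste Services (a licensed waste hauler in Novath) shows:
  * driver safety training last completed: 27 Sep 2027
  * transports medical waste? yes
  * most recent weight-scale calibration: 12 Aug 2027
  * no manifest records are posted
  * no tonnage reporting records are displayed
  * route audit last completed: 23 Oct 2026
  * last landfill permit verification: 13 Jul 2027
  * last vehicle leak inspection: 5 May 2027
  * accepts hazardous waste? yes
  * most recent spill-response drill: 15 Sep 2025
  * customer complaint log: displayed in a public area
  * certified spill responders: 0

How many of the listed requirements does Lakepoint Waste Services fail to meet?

1. driver safety training 38 days ago vs limit 30 → not met
2. weight-scale calibration 84 days ago vs limit 90 → met
3. manifest records absent → not met
4. tonnage reporting records absent → not met
5. vehicle leak inspection 183 days ago vs limit 270 → met
6. customer complaint log present → met
7. certified spill responders 0 < 3 → not met
8. landfill permit verification 114 days ago vs limit 120 → met
9. condition 'accepts hazardous waste' holds; route audit 377 days ago vs limit 365 → not met
10. condition 'transports medical waste' holds; spill-response drill 780 days ago vs limit 540 → not met
Not met: 6 of 10

6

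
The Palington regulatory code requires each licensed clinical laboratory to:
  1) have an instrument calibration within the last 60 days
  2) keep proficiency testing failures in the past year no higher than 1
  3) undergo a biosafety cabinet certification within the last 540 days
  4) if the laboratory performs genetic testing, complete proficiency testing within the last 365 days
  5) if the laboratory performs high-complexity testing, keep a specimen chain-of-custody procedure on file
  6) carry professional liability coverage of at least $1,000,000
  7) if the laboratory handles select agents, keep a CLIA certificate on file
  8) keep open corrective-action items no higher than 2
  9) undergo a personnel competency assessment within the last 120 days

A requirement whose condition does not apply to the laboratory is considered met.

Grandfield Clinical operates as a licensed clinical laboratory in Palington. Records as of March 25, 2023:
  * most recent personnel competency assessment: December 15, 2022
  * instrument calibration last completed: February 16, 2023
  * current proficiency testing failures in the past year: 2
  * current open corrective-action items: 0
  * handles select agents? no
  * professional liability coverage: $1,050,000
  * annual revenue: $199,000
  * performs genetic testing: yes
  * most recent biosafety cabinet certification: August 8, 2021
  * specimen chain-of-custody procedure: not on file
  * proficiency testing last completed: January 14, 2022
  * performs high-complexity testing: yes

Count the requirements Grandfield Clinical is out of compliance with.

1. instrument calibration 37 days ago vs limit 60 → met
2. proficiency testing failures in the past year 2 > 1 → not met
3. biosafety cabinet certification 594 days ago vs limit 540 → not met
4. condition 'performs genetic testing' holds; proficiency testing 435 days ago vs limit 365 → not met
5. condition 'performs high-complexity testing' holds; specimen chain-of-custody procedure absent → not met
6. professional liability coverage $1,050,000 ≥ $1,000,000 → met
7. condition 'handles select agents' does not hold → requirement n/a → met
8. open corrective-action items 0 ≤ 2 → met
9. personnel competency assessment 100 days ago vs limit 120 → met
Not met: 4 of 9

4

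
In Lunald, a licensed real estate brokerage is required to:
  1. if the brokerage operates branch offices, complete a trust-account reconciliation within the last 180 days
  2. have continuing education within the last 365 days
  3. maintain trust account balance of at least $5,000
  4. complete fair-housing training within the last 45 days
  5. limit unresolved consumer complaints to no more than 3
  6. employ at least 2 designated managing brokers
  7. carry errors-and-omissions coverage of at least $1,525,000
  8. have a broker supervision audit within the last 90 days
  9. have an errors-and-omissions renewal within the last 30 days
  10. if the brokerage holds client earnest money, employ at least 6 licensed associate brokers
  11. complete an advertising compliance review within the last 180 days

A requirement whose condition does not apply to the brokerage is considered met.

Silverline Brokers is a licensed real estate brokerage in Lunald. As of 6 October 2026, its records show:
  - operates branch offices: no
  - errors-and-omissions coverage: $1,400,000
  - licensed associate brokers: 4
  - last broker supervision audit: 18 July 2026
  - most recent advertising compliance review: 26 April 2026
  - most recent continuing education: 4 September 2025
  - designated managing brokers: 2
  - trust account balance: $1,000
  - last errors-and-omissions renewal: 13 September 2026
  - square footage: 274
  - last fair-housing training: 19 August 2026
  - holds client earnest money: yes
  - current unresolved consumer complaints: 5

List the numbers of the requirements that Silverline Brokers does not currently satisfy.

2, 3, 4, 5, 7, 10

1. condition 'operates branch offices' does not hold → requirement n/a → met
2. continuing education 397 days ago vs limit 365 → not met
3. trust account balance $1,000 < $5,000 → not met
4. fair-housing training 48 days ago vs limit 45 → not met
5. unresolved consumer complaints 5 > 3 → not met
6. designated managing brokers 2 ≥ 2 → met
7. errors-and-omissions coverage $1,400,000 < $1,525,000 → not met
8. broker supervision audit 80 days ago vs limit 90 → met
9. errors-and-omissions renewal 23 days ago vs limit 30 → met
10. condition 'holds client earnest money' holds; licensed associate brokers 4 < 6 → not met
11. advertising compliance review 163 days ago vs limit 180 → met
Not met: 2, 3, 4, 5, 7, 10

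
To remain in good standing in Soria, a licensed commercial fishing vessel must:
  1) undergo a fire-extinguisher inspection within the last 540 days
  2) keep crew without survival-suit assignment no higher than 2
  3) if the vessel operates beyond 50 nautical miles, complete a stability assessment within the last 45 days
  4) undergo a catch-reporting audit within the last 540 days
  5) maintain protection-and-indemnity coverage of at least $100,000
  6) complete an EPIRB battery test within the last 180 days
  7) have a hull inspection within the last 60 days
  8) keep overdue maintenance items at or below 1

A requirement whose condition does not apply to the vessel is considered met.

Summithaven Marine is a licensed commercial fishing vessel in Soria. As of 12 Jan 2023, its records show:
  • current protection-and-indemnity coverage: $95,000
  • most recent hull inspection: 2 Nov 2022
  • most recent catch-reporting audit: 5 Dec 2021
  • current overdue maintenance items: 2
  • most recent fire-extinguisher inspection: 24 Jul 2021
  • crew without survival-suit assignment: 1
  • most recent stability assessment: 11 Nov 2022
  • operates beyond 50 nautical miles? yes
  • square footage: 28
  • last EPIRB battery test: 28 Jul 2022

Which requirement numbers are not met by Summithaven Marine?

3, 5, 7, 8

1. fire-extinguisher inspection 537 days ago vs limit 540 → met
2. crew without survival-suit assignment 1 ≤ 2 → met
3. condition 'operates beyond 50 nautical miles' holds; stability assessment 62 days ago vs limit 45 → not met
4. catch-reporting audit 403 days ago vs limit 540 → met
5. protection-and-indemnity coverage $95,000 < $100,000 → not met
6. EPIRB battery test 168 days ago vs limit 180 → met
7. hull inspection 71 days ago vs limit 60 → not met
8. overdue maintenance items 2 > 1 → not met
Not met: 3, 5, 7, 8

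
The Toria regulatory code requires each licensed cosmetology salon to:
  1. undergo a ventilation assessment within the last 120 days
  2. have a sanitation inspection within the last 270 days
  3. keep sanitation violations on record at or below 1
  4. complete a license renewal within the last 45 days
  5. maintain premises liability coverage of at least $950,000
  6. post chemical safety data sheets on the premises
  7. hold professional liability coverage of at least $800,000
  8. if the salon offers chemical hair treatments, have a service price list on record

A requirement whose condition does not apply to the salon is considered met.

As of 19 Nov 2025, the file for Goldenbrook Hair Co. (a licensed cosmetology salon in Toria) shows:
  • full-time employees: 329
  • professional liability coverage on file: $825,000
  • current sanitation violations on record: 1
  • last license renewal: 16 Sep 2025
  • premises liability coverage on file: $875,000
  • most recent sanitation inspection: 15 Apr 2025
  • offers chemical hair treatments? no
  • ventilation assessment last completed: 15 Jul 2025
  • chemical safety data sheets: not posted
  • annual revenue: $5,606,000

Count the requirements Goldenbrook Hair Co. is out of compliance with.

4

1. ventilation assessment 127 days ago vs limit 120 → not met
2. sanitation inspection 218 days ago vs limit 270 → met
3. sanitation violations on record 1 ≤ 1 → met
4. license renewal 64 days ago vs limit 45 → not met
5. premises liability coverage $875,000 < $950,000 → not met
6. chemical safety data sheets absent → not met
7. professional liability coverage $825,000 ≥ $800,000 → met
8. condition 'offers chemical hair treatments' does not hold → requirement n/a → met
Not met: 4 of 8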